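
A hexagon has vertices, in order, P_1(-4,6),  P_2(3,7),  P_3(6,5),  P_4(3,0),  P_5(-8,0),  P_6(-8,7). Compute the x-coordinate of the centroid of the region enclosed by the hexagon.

Apply the shoelace (surveyor's) formula. First the cross-terms c_i = x_i·y_{i+1} − x_{i+1}·y_i:
  -46, -27, -15, 0, -56, -20  ⇒  2A = -164, A = -82.
Then Σ (x_i + x_{i+1})·c_i = 804, so x̄ = 804 / (6·(-82)) = -67/41.

-67/41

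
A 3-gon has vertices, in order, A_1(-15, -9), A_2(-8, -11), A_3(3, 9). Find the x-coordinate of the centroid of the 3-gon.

-20/3

Apply the surveyor's formula. First the cross-terms c_i = x_i·y_{i+1} − x_{i+1}·y_i:
  93, -39, 108  ⇒  2A = 162, A = 81.
Then Σ (x_i + x_{i+1})·c_i = -3240, so x̄ = -3240 / (6·81) = -20/3.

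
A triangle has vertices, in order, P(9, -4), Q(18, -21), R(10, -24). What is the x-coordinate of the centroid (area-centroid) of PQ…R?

37/3

Apply the shoelace formula. First the cross-terms c_i = x_i·y_{i+1} − x_{i+1}·y_i:
  -117, -222, 176  ⇒  2A = -163, A = -81.5.
Then Σ (x_i + x_{i+1})·c_i = -6031, so x̄ = -6031 / (6·(-81.5)) = 37/3.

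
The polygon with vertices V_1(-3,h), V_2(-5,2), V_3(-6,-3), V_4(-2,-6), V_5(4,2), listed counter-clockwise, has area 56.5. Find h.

Write out the shoelace sum; only the two edges meeting at V_1 involve h:
2·Area = [(4·h − (-3)·2) + ((-3)·2 − (-5)·h)] + 77
       = 9·h + 77 = 113
⇒ h = 4.

4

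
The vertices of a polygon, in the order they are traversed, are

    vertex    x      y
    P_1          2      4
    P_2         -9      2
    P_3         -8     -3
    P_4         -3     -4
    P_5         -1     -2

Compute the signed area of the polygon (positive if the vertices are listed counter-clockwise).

Apply the surveyor's formula: 2A = Σ (x_i·y_{i+1} − x_{i+1}·y_i), indices taken mod 5.
Σ = (40) + (43) + (23) + (2) + (0) = 108
Signed area = Σ/2 = 54 (positive ⇒ counter-clockwise traversal).

54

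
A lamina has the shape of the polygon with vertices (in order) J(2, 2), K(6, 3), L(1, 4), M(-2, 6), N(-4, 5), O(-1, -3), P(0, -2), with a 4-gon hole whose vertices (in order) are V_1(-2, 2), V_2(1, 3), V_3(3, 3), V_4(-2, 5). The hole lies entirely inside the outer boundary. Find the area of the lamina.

26.5

Outer boundary:
Apply the surveyor's formula: 2A = Σ (x_i·y_{i+1} − x_{i+1}·y_i), indices taken mod 7.
Σ = (-6) + (21) + (14) + (14) + (17) + (2) + (4) = 66
Area = |Σ|/2 = 33.
Hole:
Apply the surveyor's formula: 2A = Σ (x_i·y_{i+1} − x_{i+1}·y_i), indices taken mod 4.
V_1→V_2: (-2)(3) − (1)(2) = -8
V_2→V_3: (1)(3) − (3)(3) = -6
V_3→V_4: (3)(5) − (-2)(3) = 21
V_4→V_1: (-2)(2) − (-2)(5) = 6
Σ = 13
Area = |Σ|/2 = 6.5.
Net area = 33 − 6.5 = 26.5.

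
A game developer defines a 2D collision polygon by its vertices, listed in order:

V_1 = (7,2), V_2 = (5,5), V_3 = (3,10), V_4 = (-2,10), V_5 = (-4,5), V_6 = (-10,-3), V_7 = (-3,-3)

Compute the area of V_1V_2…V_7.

Cross-terms: 25, 35, 50, 30, 62, 21, 15  ⇒  Σ = 238
Area = |Σ|/2 = 119.

119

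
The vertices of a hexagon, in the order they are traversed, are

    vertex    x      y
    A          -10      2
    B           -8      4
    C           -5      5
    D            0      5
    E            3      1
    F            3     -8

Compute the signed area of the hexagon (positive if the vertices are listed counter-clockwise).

Apply the surveyor's formula: 2A = Σ (x_i·y_{i+1} − x_{i+1}·y_i), indices taken mod 6.
Cross-terms: -24, -20, -25, -15, -27, -74  ⇒  Σ = -185
Signed area = Σ/2 = -92.5 (negative ⇒ clockwise traversal).

-92.5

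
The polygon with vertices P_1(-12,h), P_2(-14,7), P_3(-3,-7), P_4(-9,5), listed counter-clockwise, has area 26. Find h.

Write out the shoelace sum; only the two edges meeting at P_1 involve h:
2·Area = [((-9)·h − (-12)·5) + ((-12)·7 − (-14)·h)] + 41
       = 5·h + 17 = 52
⇒ h = 7.

7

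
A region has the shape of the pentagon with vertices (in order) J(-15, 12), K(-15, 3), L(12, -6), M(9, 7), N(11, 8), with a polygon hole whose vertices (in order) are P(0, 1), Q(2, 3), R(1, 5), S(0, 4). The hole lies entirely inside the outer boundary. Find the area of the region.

282.5

Outer boundary:
Apply the shoelace (surveyor's) formula: 2A = Σ (x_i·y_{i+1} − x_{i+1}·y_i), indices taken mod 5.
Σ = (135) + (54) + (138) + (-5) + (252) = 574
Area = |Σ|/2 = 287.
Hole:
Σ = (-2) + (7) + (4) + (0) = 9
Area = |Σ|/2 = 4.5.
Net area = 287 − 4.5 = 282.5.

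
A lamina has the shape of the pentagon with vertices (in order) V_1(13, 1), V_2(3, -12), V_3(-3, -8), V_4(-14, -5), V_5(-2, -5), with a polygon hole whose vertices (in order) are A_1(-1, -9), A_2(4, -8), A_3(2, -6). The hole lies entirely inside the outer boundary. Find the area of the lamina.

Outer boundary:
V_1→V_2: (13)(-12) − (3)(1) = -159
V_2→V_3: (3)(-8) − (-3)(-12) = -60
V_3→V_4: (-3)(-5) − (-14)(-8) = -97
V_4→V_5: (-14)(-5) − (-2)(-5) = 60
V_5→V_1: (-2)(1) − (13)(-5) = 63
Σ = -193
Area = |Σ|/2 = 96.5.
Hole:
Apply the shoelace formula: 2A = Σ (x_i·y_{i+1} − x_{i+1}·y_i), indices taken mod 3.
Σ = (44) + (-8) + (-24) = 12
Area = |Σ|/2 = 6.
Net area = 96.5 − 6 = 90.5.

90.5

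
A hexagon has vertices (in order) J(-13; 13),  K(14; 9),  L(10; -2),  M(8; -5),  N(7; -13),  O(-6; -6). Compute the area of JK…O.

398

Apply the surveyor's formula: 2A = Σ (x_i·y_{i+1} − x_{i+1}·y_i), indices taken mod 6.
Σ = (-299) + (-118) + (-34) + (-69) + (-120) + (-156) = -796
Area = |Σ|/2 = 398.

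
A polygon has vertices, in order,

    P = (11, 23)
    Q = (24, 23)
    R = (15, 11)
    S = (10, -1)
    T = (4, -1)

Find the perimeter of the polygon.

|PQ| = √((13)² + (0)²) = √169 = 13
|QR| = √((-9)² + (-12)²) = √225 = 15
|RS| = √((-5)² + (-12)²) = √169 = 13
|ST| = √((-6)² + (0)²) = √36 = 6
|TP| = √((7)² + (24)²) = √625 = 25
Perimeter = 13 + 15 + 13 + 6 + 25 = 72.

72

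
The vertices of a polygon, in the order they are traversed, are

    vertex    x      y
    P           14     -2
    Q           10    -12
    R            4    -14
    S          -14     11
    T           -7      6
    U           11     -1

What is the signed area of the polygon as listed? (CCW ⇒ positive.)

Apply Gauss's area formula: 2A = Σ (x_i·y_{i+1} − x_{i+1}·y_i), indices taken mod 6.
Σ = (-148) + (-92) + (-152) + (-7) + (-59) + (-8) = -466
Signed area = Σ/2 = -233 (negative ⇒ clockwise traversal).

-233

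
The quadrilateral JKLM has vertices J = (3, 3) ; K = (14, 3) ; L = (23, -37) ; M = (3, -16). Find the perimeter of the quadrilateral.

100

|JK| = √((11)² + (0)²) = √121 = 11
|KL| = √((9)² + (-40)²) = √1681 = 41
|LM| = √((-20)² + (21)²) = √841 = 29
|MJ| = √((0)² + (19)²) = √361 = 19
Perimeter = 11 + 41 + 29 + 19 = 100.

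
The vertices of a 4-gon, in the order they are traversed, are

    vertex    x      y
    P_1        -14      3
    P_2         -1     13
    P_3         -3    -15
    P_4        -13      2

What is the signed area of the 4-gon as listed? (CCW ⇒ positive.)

Apply Gauss's area formula: 2A = Σ (x_i·y_{i+1} − x_{i+1}·y_i), indices taken mod 4.
P_1→P_2: (-14)(13) − (-1)(3) = -179
P_2→P_3: (-1)(-15) − (-3)(13) = 54
P_3→P_4: (-3)(2) − (-13)(-15) = -201
P_4→P_1: (-13)(3) − (-14)(2) = -11
Σ = -337
Signed area = Σ/2 = -168.5 (negative ⇒ clockwise traversal).

-168.5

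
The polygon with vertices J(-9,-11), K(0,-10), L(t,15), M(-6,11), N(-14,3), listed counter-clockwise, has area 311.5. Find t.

6

Write out the shoelace sum; only the two edges meeting at L involve t:
2·Area = [(0·15 − t·(-10)) + (t·11 − (-6)·15)] + 407
       = 21·t + 497 = 623
⇒ t = 6.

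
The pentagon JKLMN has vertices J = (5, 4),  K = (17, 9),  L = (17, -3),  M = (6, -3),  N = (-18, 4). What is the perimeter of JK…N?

|JK| = √((12)² + (5)²) = √169 = 13
|KL| = √((0)² + (-12)²) = √144 = 12
|LM| = √((-11)² + (0)²) = √121 = 11
|MN| = √((-24)² + (7)²) = √625 = 25
|NJ| = √((23)² + (0)²) = √529 = 23
Perimeter = 13 + 12 + 11 + 25 + 23 = 84.

84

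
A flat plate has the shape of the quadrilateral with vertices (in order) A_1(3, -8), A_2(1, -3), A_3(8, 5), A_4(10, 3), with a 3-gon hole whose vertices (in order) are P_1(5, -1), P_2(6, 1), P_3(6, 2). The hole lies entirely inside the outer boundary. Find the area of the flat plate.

Outer boundary:
Cross-terms: -1, 29, -26, -89  ⇒  Σ = -87
Area = |Σ|/2 = 43.5.
Hole:
Apply the shoelace formula: 2A = Σ (x_i·y_{i+1} − x_{i+1}·y_i), indices taken mod 3.
Cross-terms: 11, 6, -16  ⇒  Σ = 1
Area = |Σ|/2 = 0.5.
Net area = 43.5 − 0.5 = 43.

43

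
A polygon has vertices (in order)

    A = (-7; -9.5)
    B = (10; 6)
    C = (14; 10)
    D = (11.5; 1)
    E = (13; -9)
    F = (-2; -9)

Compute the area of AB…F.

163.75

Apply the shoelace formula: 2A = Σ (x_i·y_{i+1} − x_{i+1}·y_i), indices taken mod 6.
Cross-terms: 53, 16, -101, -116.5, -135, -44  ⇒  Σ = -327.5
Area = |Σ|/2 = 163.75.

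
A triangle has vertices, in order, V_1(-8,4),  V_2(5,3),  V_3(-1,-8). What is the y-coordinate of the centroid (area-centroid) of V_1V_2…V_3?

Apply the shoelace (surveyor's) formula. First the cross-terms c_i = x_i·y_{i+1} − x_{i+1}·y_i:
  -44, -37, -68  ⇒  2A = -149, A = -74.5.
Then Σ (y_i + y_{i+1})·c_i = 149, so ȳ = 149 / (6·(-74.5)) = -1/3.

-1/3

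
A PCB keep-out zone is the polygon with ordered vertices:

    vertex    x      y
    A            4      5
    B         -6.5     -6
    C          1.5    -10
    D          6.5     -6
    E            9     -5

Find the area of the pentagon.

Σ = (8.5) + (74) + (56) + (21.5) + (65) = 225
Area = |Σ|/2 = 112.5.

112.5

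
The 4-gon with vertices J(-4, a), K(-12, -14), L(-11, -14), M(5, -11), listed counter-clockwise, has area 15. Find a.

-11

Write out the shoelace sum; only the two edges meeting at J involve a:
2·Area = [(5·a − (-4)·(-11)) + ((-4)·(-14) − (-12)·a)] + 205
       = 17·a + 217 = 30
⇒ a = -11.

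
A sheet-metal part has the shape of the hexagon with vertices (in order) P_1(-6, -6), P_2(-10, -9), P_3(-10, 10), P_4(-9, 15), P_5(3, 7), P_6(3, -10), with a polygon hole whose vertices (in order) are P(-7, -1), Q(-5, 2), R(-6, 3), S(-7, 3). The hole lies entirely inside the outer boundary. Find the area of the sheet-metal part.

Outer boundary:
Cross-terms: -6, -190, -60, -108, -51, -78  ⇒  Σ = -493
Area = |Σ|/2 = 246.5.
Hole:
Cross-terms: -19, -3, 3, 28  ⇒  Σ = 9
Area = |Σ|/2 = 4.5.
Net area = 246.5 − 4.5 = 242.

242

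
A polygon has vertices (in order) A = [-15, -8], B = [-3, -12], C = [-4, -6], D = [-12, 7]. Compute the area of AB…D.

Apply Gauss's area formula: 2A = Σ (x_i·y_{i+1} − x_{i+1}·y_i), indices taken mod 4.
A→B: (-15)(-12) − (-3)(-8) = 156
B→C: (-3)(-6) − (-4)(-12) = -30
C→D: (-4)(7) − (-12)(-6) = -100
D→A: (-12)(-8) − (-15)(7) = 201
Σ = 227
Area = |Σ|/2 = 113.5.

113.5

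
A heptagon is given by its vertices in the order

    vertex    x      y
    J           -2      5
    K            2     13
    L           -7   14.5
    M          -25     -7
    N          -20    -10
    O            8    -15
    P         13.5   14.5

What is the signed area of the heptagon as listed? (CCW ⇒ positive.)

700.25

Apply the surveyor's formula: 2A = Σ (x_i·y_{i+1} − x_{i+1}·y_i), indices taken mod 7.
Σ = (-36) + (120) + (411.5) + (110) + (380) + (318.5) + (96.5) = 1400.5
Signed area = Σ/2 = 700.25 (positive ⇒ counter-clockwise traversal).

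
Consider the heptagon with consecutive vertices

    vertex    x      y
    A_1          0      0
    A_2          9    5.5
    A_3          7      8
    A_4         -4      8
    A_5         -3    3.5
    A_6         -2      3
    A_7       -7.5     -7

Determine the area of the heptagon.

83

Apply Gauss's area formula: 2A = Σ (x_i·y_{i+1} − x_{i+1}·y_i), indices taken mod 7.
Cross-terms: 0, 33.5, 88, 10, -2, 36.5, 0  ⇒  Σ = 166
Area = |Σ|/2 = 83.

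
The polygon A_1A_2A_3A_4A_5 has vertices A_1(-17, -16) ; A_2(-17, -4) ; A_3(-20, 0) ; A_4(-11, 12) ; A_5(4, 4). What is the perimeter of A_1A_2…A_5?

78

|A_1A_2| = √((0)² + (12)²) = √144 = 12
|A_2A_3| = √((-3)² + (4)²) = √25 = 5
|A_3A_4| = √((9)² + (12)²) = √225 = 15
|A_4A_5| = √((15)² + (-8)²) = √289 = 17
|A_5A_1| = √((-21)² + (-20)²) = √841 = 29
Perimeter = 12 + 5 + 15 + 17 + 29 = 78.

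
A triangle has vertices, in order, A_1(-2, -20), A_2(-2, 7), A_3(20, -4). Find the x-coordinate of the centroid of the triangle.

16/3

Apply the surveyor's formula. First the cross-terms c_i = x_i·y_{i+1} − x_{i+1}·y_i:
  -54, -132, -408  ⇒  2A = -594, A = -297.
Then Σ (x_i + x_{i+1})·c_i = -9504, so x̄ = -9504 / (6·(-297)) = 16/3.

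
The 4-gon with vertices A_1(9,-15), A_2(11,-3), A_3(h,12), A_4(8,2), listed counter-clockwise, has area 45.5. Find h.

11

The doubled signed area Σ (x_i y_{i+1} − x_{i+1} y_i) is linear in h.
With h=0 it equals 36; the coefficient of h is 5 (from the two edges through A_3).
So 5·h + 36 = 2·45.5 = 91 ⇒ h = 11.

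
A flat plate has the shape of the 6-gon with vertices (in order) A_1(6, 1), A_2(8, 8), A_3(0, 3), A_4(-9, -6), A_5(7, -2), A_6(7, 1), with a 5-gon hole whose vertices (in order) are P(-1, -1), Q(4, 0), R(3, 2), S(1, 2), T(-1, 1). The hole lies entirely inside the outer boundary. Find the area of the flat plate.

76

Outer boundary:
Apply the shoelace (surveyor's) formula: 2A = Σ (x_i·y_{i+1} − x_{i+1}·y_i), indices taken mod 6.
A_1→A_2: (6)(8) − (8)(1) = 40
A_2→A_3: (8)(3) − (0)(8) = 24
A_3→A_4: (0)(-6) − (-9)(3) = 27
A_4→A_5: (-9)(-2) − (7)(-6) = 60
A_5→A_6: (7)(1) − (7)(-2) = 21
A_6→A_1: (7)(1) − (6)(1) = 1
Σ = 173
Area = |Σ|/2 = 86.5.
Hole:
Apply the shoelace (surveyor's) formula: 2A = Σ (x_i·y_{i+1} − x_{i+1}·y_i), indices taken mod 5.
Cross-terms: 4, 8, 4, 3, 2  ⇒  Σ = 21
Area = |Σ|/2 = 10.5.
Net area = 86.5 − 10.5 = 76.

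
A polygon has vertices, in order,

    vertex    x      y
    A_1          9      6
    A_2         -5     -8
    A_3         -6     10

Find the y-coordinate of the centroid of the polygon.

8/3

Apply the shoelace formula. First the cross-terms c_i = x_i·y_{i+1} − x_{i+1}·y_i:
  -42, -98, -126  ⇒  2A = -266, A = -133.
Then Σ (y_i + y_{i+1})·c_i = -2128, so ȳ = -2128 / (6·(-133)) = 8/3.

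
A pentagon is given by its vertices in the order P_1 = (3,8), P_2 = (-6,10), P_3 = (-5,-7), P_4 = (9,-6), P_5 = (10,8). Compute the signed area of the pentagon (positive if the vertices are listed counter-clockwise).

Apply the shoelace formula: 2A = Σ (x_i·y_{i+1} − x_{i+1}·y_i), indices taken mod 5.
Cross-terms: 78, 92, 93, 132, 56  ⇒  Σ = 451
Signed area = Σ/2 = 225.5 (positive ⇒ counter-clockwise traversal).

225.5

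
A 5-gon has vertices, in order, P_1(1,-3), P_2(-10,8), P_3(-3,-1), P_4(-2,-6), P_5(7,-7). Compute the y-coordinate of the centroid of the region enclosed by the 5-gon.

-286/105

Apply the shoelace (surveyor's) formula. First the cross-terms c_i = x_i·y_{i+1} − x_{i+1}·y_i:
  -22, 34, 16, 56, -14  ⇒  2A = 70, A = 35.
Then Σ (y_i + y_{i+1})·c_i = -572, so ȳ = -572 / (6·35) = -286/105.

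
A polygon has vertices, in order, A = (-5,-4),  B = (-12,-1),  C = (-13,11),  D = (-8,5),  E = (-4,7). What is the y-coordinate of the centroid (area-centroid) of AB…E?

191/75

Apply the surveyor's formula. First the cross-terms c_i = x_i·y_{i+1} − x_{i+1}·y_i:
  -43, -145, 23, -36, 51  ⇒  2A = -150, A = -75.
Then Σ (y_i + y_{i+1})·c_i = -1146, so ȳ = -1146 / (6·(-75)) = 191/75.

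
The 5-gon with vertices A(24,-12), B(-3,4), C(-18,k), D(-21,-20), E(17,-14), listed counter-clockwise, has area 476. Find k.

The doubled signed area Σ (x_i y_{i+1} − x_{i+1} y_i) is linear in k.
With k=0 it equals 1258; the coefficient of k is 18 (from the two edges through C).
So 18·k + 1258 = 2·476 = 952 ⇒ k = -17.

-17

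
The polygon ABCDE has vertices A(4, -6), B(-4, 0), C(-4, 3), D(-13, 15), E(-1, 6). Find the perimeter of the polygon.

56

|AB| = √((-8)² + (6)²) = √100 = 10
|BC| = √((0)² + (3)²) = √9 = 3
|CD| = √((-9)² + (12)²) = √225 = 15
|DE| = √((12)² + (-9)²) = √225 = 15
|EA| = √((5)² + (-12)²) = √169 = 13
Perimeter = 10 + 3 + 15 + 15 + 13 = 56.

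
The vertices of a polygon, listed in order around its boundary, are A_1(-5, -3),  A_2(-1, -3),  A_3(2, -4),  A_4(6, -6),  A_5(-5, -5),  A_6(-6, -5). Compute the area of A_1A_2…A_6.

Apply the shoelace formula: 2A = Σ (x_i·y_{i+1} − x_{i+1}·y_i), indices taken mod 6.
Cross-terms: 12, 10, 12, -60, -5, -7  ⇒  Σ = -38
Area = |Σ|/2 = 19.

19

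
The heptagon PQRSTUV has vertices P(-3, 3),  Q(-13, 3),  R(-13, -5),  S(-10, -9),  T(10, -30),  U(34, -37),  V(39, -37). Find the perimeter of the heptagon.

140

|PQ| = √((-10)² + (0)²) = √100 = 10
|QR| = √((0)² + (-8)²) = √64 = 8
|RS| = √((3)² + (-4)²) = √25 = 5
|ST| = √((20)² + (-21)²) = √841 = 29
|TU| = √((24)² + (-7)²) = √625 = 25
|UV| = √((5)² + (0)²) = √25 = 5
|VP| = √((-42)² + (40)²) = √3364 = 58
Perimeter = 10 + 8 + 5 + 29 + 25 + 5 + 58 = 140.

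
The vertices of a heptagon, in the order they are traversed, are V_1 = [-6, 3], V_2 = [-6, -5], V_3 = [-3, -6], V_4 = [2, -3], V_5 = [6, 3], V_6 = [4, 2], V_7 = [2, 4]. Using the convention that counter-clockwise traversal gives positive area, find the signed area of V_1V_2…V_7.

Apply the shoelace formula: 2A = Σ (x_i·y_{i+1} − x_{i+1}·y_i), indices taken mod 7.
V_1→V_2: (-6)(-5) − (-6)(3) = 48
V_2→V_3: (-6)(-6) − (-3)(-5) = 21
V_3→V_4: (-3)(-3) − (2)(-6) = 21
V_4→V_5: (2)(3) − (6)(-3) = 24
V_5→V_6: (6)(2) − (4)(3) = 0
V_6→V_7: (4)(4) − (2)(2) = 12
V_7→V_1: (2)(3) − (-6)(4) = 30
Σ = 156
Signed area = Σ/2 = 78 (positive ⇒ counter-clockwise traversal).

78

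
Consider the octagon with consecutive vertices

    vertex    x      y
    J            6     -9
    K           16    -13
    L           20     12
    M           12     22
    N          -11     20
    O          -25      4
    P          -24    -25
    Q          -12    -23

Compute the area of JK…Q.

1485.5

Apply the shoelace formula: 2A = Σ (x_i·y_{i+1} − x_{i+1}·y_i), indices taken mod 8.
J→K: (6)(-13) − (16)(-9) = 66
K→L: (16)(12) − (20)(-13) = 452
L→M: (20)(22) − (12)(12) = 296
M→N: (12)(20) − (-11)(22) = 482
N→O: (-11)(4) − (-25)(20) = 456
O→P: (-25)(-25) − (-24)(4) = 721
P→Q: (-24)(-23) − (-12)(-25) = 252
Q→J: (-12)(-9) − (6)(-23) = 246
Σ = 2971
Area = |Σ|/2 = 1485.5.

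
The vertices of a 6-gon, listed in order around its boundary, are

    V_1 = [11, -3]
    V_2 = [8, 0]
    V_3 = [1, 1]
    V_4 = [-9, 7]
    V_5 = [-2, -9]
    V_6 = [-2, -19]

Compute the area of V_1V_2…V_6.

189

Σ = (24) + (8) + (16) + (95) + (20) + (215) = 378
Area = |Σ|/2 = 189.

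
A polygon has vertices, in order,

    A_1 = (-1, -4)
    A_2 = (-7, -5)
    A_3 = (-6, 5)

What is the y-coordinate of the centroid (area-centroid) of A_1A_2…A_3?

Apply Gauss's area formula. First the cross-terms c_i = x_i·y_{i+1} − x_{i+1}·y_i:
  -23, -65, 29  ⇒  2A = -59, A = -29.5.
Then Σ (y_i + y_{i+1})·c_i = 236, so ȳ = 236 / (6·(-29.5)) = -4/3.

-4/3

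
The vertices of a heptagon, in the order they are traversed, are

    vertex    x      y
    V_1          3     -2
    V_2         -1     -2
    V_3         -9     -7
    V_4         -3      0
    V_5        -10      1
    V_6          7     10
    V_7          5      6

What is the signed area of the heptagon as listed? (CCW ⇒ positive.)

Apply Gauss's area formula: 2A = Σ (x_i·y_{i+1} − x_{i+1}·y_i), indices taken mod 7.
Σ = (-8) + (-11) + (-21) + (-3) + (-107) + (-8) + (-28) = -186
Signed area = Σ/2 = -93 (negative ⇒ clockwise traversal).

-93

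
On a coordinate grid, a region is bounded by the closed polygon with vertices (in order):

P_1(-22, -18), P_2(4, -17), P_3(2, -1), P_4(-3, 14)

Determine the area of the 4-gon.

Apply the surveyor's formula: 2A = Σ (x_i·y_{i+1} − x_{i+1}·y_i), indices taken mod 4.
Σ = (446) + (30) + (25) + (362) = 863
Area = |Σ|/2 = 431.5.

431.5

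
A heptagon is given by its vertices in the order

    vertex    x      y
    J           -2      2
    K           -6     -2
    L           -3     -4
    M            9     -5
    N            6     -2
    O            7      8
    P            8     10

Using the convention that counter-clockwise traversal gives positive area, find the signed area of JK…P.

100.5

Apply Gauss's area formula: 2A = Σ (x_i·y_{i+1} − x_{i+1}·y_i), indices taken mod 7.
Σ = (16) + (18) + (51) + (12) + (62) + (6) + (36) = 201
Signed area = Σ/2 = 100.5 (positive ⇒ counter-clockwise traversal).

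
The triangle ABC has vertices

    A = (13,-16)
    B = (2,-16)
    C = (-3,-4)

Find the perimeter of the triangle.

44

|AB| = √((-11)² + (0)²) = √121 = 11
|BC| = √((-5)² + (12)²) = √169 = 13
|CA| = √((16)² + (-12)²) = √400 = 20
Perimeter = 11 + 13 + 20 = 44.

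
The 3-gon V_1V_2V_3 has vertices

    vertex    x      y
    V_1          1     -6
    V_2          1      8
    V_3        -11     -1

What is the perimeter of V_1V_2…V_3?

42

|V_1V_2| = √((0)² + (14)²) = √196 = 14
|V_2V_3| = √((-12)² + (-9)²) = √225 = 15
|V_3V_1| = √((12)² + (-5)²) = √169 = 13
Perimeter = 14 + 15 + 13 = 42.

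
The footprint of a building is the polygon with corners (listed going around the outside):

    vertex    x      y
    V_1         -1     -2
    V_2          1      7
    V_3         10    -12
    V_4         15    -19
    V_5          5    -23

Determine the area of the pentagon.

Σ = (-5) + (-82) + (-10) + (-250) + (-33) = -380
Area = |Σ|/2 = 190.

190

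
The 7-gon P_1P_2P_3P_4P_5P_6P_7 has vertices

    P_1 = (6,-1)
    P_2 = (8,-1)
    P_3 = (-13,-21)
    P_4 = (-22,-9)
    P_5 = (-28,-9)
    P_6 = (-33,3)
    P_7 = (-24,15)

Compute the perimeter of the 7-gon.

114

|P_1P_2| = √((2)² + (0)²) = √4 = 2
|P_2P_3| = √((-21)² + (-20)²) = √841 = 29
|P_3P_4| = √((-9)² + (12)²) = √225 = 15
|P_4P_5| = √((-6)² + (0)²) = √36 = 6
|P_5P_6| = √((-5)² + (12)²) = √169 = 13
|P_6P_7| = √((9)² + (12)²) = √225 = 15
|P_7P_1| = √((30)² + (-16)²) = √1156 = 34
Perimeter = 2 + 29 + 15 + 6 + 13 + 15 + 34 = 114.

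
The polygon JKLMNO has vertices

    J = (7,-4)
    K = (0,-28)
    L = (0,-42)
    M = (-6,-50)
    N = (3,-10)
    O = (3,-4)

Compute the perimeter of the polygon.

|JK| = √((-7)² + (-24)²) = √625 = 25
|KL| = √((0)² + (-14)²) = √196 = 14
|LM| = √((-6)² + (-8)²) = √100 = 10
|MN| = √((9)² + (40)²) = √1681 = 41
|NO| = √((0)² + (6)²) = √36 = 6
|OJ| = √((4)² + (0)²) = √16 = 4
Perimeter = 25 + 14 + 10 + 41 + 6 + 4 = 100.

100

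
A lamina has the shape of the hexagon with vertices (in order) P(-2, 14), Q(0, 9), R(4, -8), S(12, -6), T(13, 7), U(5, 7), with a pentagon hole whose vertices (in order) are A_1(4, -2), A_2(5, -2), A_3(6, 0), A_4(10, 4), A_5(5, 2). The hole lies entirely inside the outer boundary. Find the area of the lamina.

150

Outer boundary:
P→Q: (-2)(9) − (0)(14) = -18
Q→R: (0)(-8) − (4)(9) = -36
R→S: (4)(-6) − (12)(-8) = 72
S→T: (12)(7) − (13)(-6) = 162
T→U: (13)(7) − (5)(7) = 56
U→P: (5)(14) − (-2)(7) = 84
Σ = 320
Area = |Σ|/2 = 160.
Hole:
Apply Gauss's area formula: 2A = Σ (x_i·y_{i+1} − x_{i+1}·y_i), indices taken mod 5.
A_1→A_2: (4)(-2) − (5)(-2) = 2
A_2→A_3: (5)(0) − (6)(-2) = 12
A_3→A_4: (6)(4) − (10)(0) = 24
A_4→A_5: (10)(2) − (5)(4) = 0
A_5→A_1: (5)(-2) − (4)(2) = -18
Σ = 20
Area = |Σ|/2 = 10.
Net area = 160 − 10 = 150.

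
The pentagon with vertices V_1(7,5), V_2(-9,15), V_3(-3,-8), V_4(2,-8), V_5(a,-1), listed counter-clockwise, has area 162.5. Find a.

1

The doubled signed area Σ (x_i y_{i+1} − x_{i+1} y_i) is linear in a.
With a=0 it equals 312; the coefficient of a is 13 (from the two edges through V_5).
So 13·a + 312 = 2·162.5 = 325 ⇒ a = 1.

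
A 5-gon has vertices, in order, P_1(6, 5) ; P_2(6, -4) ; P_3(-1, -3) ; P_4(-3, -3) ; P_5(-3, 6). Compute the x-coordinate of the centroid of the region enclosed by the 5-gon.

Apply Gauss's area formula. First the cross-terms c_i = x_i·y_{i+1} − x_{i+1}·y_i:
  -54, -22, -6, -27, -51  ⇒  2A = -160, A = -80.
Then Σ (x_i + x_{i+1})·c_i = -725, so x̄ = -725 / (6·(-80)) = 145/96.

145/96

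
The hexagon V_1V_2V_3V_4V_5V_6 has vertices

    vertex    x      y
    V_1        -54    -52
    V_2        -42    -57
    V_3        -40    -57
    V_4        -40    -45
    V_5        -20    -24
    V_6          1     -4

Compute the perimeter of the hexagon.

158

|V_1V_2| = √((12)² + (-5)²) = √169 = 13
|V_2V_3| = √((2)² + (0)²) = √4 = 2
|V_3V_4| = √((0)² + (12)²) = √144 = 12
|V_4V_5| = √((20)² + (21)²) = √841 = 29
|V_5V_6| = √((21)² + (20)²) = √841 = 29
|V_6V_1| = √((-55)² + (-48)²) = √5329 = 73
Perimeter = 13 + 2 + 12 + 29 + 29 + 73 = 158.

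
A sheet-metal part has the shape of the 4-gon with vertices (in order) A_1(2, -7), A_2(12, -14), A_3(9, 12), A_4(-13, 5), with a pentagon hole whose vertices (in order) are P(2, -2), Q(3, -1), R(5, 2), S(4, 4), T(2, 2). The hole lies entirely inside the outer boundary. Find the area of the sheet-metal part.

294.5

Outer boundary:
Apply the shoelace formula: 2A = Σ (x_i·y_{i+1} − x_{i+1}·y_i), indices taken mod 4.
Cross-terms: 56, 270, 201, 81  ⇒  Σ = 608
Area = |Σ|/2 = 304.
Hole:
Apply the shoelace formula: 2A = Σ (x_i·y_{i+1} − x_{i+1}·y_i), indices taken mod 5.
P→Q: (2)(-1) − (3)(-2) = 4
Q→R: (3)(2) − (5)(-1) = 11
R→S: (5)(4) − (4)(2) = 12
S→T: (4)(2) − (2)(4) = 0
T→P: (2)(-2) − (2)(2) = -8
Σ = 19
Area = |Σ|/2 = 9.5.
Net area = 304 − 9.5 = 294.5.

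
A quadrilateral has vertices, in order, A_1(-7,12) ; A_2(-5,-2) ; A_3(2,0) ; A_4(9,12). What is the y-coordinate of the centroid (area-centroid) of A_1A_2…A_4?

Apply Gauss's area formula. First the cross-terms c_i = x_i·y_{i+1} − x_{i+1}·y_i:
  74, 4, 24, 192  ⇒  2A = 294, A = 147.
Then Σ (y_i + y_{i+1})·c_i = 5628, so ȳ = 5628 / (6·147) = 134/21.

134/21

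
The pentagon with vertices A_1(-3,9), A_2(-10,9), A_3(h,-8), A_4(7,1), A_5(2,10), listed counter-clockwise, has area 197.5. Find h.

-10

The doubled signed area Σ (x_i y_{i+1} − x_{i+1} y_i) is linear in h.
With h=0 it equals 315; the coefficient of h is -8 (from the two edges through A_3).
So -8·h + 315 = 2·197.5 = 395 ⇒ h = -10.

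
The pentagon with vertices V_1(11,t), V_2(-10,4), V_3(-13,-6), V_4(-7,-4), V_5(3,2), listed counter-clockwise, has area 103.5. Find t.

Write out the shoelace sum; only the two edges meeting at V_1 involve t:
2·Area = [(3·t − 11·2) + (11·4 − (-10)·t)] + 120
       = 13·t + 142 = 207
⇒ t = 5.

5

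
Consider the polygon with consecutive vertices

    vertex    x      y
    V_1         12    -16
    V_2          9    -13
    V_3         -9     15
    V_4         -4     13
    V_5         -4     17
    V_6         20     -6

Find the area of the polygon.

Cross-terms: -12, 18, -57, -16, -316, -248  ⇒  Σ = -631
Area = |Σ|/2 = 315.5.

315.5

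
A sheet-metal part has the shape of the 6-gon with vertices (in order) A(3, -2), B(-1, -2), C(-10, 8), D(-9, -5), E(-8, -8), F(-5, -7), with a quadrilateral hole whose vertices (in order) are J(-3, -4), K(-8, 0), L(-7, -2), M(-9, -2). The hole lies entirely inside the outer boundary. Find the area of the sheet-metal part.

Outer boundary:
Σ = (-8) + (-28) + (122) + (32) + (16) + (31) = 165
Area = |Σ|/2 = 82.5.
Hole:
Apply Gauss's area formula: 2A = Σ (x_i·y_{i+1} − x_{i+1}·y_i), indices taken mod 4.
Σ = (-32) + (16) + (-4) + (30) = 10
Area = |Σ|/2 = 5.
Net area = 82.5 − 5 = 77.5.

77.5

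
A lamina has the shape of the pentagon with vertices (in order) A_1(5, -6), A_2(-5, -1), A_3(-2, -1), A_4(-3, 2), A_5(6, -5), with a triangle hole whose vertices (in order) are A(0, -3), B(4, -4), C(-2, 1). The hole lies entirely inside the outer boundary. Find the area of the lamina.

16.5

Outer boundary:
Apply the shoelace formula: 2A = Σ (x_i·y_{i+1} − x_{i+1}·y_i), indices taken mod 5.
Σ = (-35) + (3) + (-7) + (3) + (-11) = -47
Area = |Σ|/2 = 23.5.
Hole:
Σ = (12) + (-4) + (6) = 14
Area = |Σ|/2 = 7.
Net area = 23.5 − 7 = 16.5.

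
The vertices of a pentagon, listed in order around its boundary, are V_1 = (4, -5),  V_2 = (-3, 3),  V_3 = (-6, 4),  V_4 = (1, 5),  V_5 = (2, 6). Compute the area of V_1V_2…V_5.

34.5

Σ = (-3) + (6) + (-34) + (-4) + (-34) = -69
Area = |Σ|/2 = 34.5.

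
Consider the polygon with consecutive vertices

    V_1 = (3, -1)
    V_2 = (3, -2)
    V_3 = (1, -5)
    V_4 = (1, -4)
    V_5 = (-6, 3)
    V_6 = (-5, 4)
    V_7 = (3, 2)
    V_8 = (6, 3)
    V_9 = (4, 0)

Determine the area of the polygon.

43

Apply Gauss's area formula: 2A = Σ (x_i·y_{i+1} − x_{i+1}·y_i), indices taken mod 9.
V_1→V_2: (3)(-2) − (3)(-1) = -3
V_2→V_3: (3)(-5) − (1)(-2) = -13
V_3→V_4: (1)(-4) − (1)(-5) = 1
V_4→V_5: (1)(3) − (-6)(-4) = -21
V_5→V_6: (-6)(4) − (-5)(3) = -9
V_6→V_7: (-5)(2) − (3)(4) = -22
V_7→V_8: (3)(3) − (6)(2) = -3
V_8→V_9: (6)(0) − (4)(3) = -12
V_9→V_1: (4)(-1) − (3)(0) = -4
Σ = -86
Area = |Σ|/2 = 43.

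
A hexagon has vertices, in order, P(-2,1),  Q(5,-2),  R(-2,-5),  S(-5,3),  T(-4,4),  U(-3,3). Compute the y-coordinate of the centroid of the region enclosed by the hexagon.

Apply the shoelace (surveyor's) formula. First the cross-terms c_i = x_i·y_{i+1} − x_{i+1}·y_i:
  -1, -29, -31, -8, 0, 3  ⇒  2A = -66, A = -33.
Then Σ (y_i + y_{i+1})·c_i = 222, so ȳ = 222 / (6·(-33)) = -37/33.

-37/33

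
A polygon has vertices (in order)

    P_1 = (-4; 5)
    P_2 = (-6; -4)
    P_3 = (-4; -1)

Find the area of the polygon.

Apply Gauss's area formula: 2A = Σ (x_i·y_{i+1} − x_{i+1}·y_i), indices taken mod 3.
P_1→P_2: (-4)(-4) − (-6)(5) = 46
P_2→P_3: (-6)(-1) − (-4)(-4) = -10
P_3→P_1: (-4)(5) − (-4)(-1) = -24
Σ = 12
Area = |Σ|/2 = 6.

6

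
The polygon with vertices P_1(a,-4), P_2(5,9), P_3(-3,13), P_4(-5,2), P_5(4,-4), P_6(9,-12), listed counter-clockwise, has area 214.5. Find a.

Write out the shoelace sum; only the two edges meeting at P_1 involve a:
2·Area = [(9·(-4) − a·(-12)) + (a·9 − 5·(-4))] + 151
       = 21·a + 135 = 429
⇒ a = 14.

14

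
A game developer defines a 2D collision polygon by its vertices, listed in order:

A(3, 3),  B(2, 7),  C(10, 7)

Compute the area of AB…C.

16

Σ = (15) + (-56) + (9) = -32
Area = |Σ|/2 = 16.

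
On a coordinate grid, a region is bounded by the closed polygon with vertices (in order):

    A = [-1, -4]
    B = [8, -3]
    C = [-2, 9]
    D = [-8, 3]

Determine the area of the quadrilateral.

101

A→B: (-1)(-3) − (8)(-4) = 35
B→C: (8)(9) − (-2)(-3) = 66
C→D: (-2)(3) − (-8)(9) = 66
D→A: (-8)(-4) − (-1)(3) = 35
Σ = 202
Area = |Σ|/2 = 101.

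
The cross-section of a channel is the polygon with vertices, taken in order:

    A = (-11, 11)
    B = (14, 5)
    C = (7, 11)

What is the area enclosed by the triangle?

54

Apply the surveyor's formula: 2A = Σ (x_i·y_{i+1} − x_{i+1}·y_i), indices taken mod 3.
Σ = (-209) + (119) + (198) = 108
Area = |Σ|/2 = 54.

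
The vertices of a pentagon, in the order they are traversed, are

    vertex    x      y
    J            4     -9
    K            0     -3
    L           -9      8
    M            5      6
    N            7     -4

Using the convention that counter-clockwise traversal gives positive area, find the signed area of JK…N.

-121

Apply the shoelace (surveyor's) formula: 2A = Σ (x_i·y_{i+1} − x_{i+1}·y_i), indices taken mod 5.
Σ = (-12) + (-27) + (-94) + (-62) + (-47) = -242
Signed area = Σ/2 = -121 (negative ⇒ clockwise traversal).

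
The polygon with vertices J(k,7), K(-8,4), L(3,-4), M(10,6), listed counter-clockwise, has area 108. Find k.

Write out the shoelace sum; only the two edges meeting at J involve k:
2·Area = [(10·7 − k·6) + (k·4 − (-8)·7)] + 78
       = -2·k + 204 = 216
⇒ k = -6.

-6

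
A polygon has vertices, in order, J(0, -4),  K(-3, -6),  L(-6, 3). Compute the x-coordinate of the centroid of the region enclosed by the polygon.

-3

Apply Gauss's area formula. First the cross-terms c_i = x_i·y_{i+1} − x_{i+1}·y_i:
  -12, -45, 24  ⇒  2A = -33, A = -16.5.
Then Σ (x_i + x_{i+1})·c_i = 297, so x̄ = 297 / (6·(-16.5)) = -3.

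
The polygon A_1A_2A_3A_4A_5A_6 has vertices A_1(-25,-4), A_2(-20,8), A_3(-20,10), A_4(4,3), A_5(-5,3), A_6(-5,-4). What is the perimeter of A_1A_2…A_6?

76

|A_1A_2| = √((5)² + (12)²) = √169 = 13
|A_2A_3| = √((0)² + (2)²) = √4 = 2
|A_3A_4| = √((24)² + (-7)²) = √625 = 25
|A_4A_5| = √((-9)² + (0)²) = √81 = 9
|A_5A_6| = √((0)² + (-7)²) = √49 = 7
|A_6A_1| = √((-20)² + (0)²) = √400 = 20
Perimeter = 13 + 2 + 25 + 9 + 7 + 20 = 76.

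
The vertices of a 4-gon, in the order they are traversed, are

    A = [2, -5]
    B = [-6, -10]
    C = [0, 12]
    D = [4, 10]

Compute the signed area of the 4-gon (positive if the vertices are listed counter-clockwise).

Apply the shoelace formula: 2A = Σ (x_i·y_{i+1} − x_{i+1}·y_i), indices taken mod 4.
Cross-terms: -50, -72, -48, -40  ⇒  Σ = -210
Signed area = Σ/2 = -105 (negative ⇒ clockwise traversal).

-105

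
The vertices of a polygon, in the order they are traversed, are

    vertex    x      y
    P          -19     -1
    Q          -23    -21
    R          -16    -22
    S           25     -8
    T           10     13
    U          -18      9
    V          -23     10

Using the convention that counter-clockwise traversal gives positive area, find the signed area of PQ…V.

Σ = (376) + (170) + (678) + (405) + (324) + (27) + (213) = 2193
Signed area = Σ/2 = 1096.5 (positive ⇒ counter-clockwise traversal).

1096.5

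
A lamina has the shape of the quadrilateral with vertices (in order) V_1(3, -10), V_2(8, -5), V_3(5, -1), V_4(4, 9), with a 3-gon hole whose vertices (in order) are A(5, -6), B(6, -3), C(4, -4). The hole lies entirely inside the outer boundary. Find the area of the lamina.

29.5

Outer boundary:
Cross-terms: 65, 17, 49, -67  ⇒  Σ = 64
Area = |Σ|/2 = 32.
Hole:
Σ = (21) + (-12) + (-4) = 5
Area = |Σ|/2 = 2.5.
Net area = 32 − 2.5 = 29.5.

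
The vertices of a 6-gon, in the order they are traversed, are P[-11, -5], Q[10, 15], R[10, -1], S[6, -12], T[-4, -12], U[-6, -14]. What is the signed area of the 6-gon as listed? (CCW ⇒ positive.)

-324.5

Apply the surveyor's formula: 2A = Σ (x_i·y_{i+1} − x_{i+1}·y_i), indices taken mod 6.
Cross-terms: -115, -160, -114, -120, -16, -124  ⇒  Σ = -649
Signed area = Σ/2 = -324.5 (negative ⇒ clockwise traversal).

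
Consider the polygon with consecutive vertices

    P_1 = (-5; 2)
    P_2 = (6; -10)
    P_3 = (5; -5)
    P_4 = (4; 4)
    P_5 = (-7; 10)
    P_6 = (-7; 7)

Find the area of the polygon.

104

Apply Gauss's area formula: 2A = Σ (x_i·y_{i+1} − x_{i+1}·y_i), indices taken mod 6.
Cross-terms: 38, 20, 40, 68, 21, 21  ⇒  Σ = 208
Area = |Σ|/2 = 104.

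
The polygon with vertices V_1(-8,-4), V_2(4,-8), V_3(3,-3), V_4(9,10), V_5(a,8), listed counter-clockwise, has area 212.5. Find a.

The doubled signed area Σ (x_i y_{i+1} − x_{i+1} y_i) is linear in a.
With a=0 it equals 285; the coefficient of a is -14 (from the two edges through V_5).
So -14·a + 285 = 2·212.5 = 425 ⇒ a = -10.

-10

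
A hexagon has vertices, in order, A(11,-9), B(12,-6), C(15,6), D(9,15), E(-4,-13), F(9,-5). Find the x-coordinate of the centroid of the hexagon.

Apply the surveyor's formula. First the cross-terms c_i = x_i·y_{i+1} − x_{i+1}·y_i:
  42, 162, 171, -57, 137, -26  ⇒  2A = 429, A = 214.5.
Then Σ (x_i + x_{i+1})·c_i = 9324, so x̄ = 9324 / (6·214.5) = 1036/143.

1036/143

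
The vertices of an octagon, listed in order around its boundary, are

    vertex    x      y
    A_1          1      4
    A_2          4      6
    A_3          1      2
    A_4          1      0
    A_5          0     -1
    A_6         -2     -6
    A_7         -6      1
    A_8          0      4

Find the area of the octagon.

Apply Gauss's area formula: 2A = Σ (x_i·y_{i+1} − x_{i+1}·y_i), indices taken mod 8.
Σ = (-10) + (2) + (-2) + (-1) + (-2) + (-38) + (-24) + (-4) = -79
Area = |Σ|/2 = 39.5.

39.5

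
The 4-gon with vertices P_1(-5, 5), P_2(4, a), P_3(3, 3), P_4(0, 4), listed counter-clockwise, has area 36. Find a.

Write out the shoelace sum; only the two edges meeting at P_2 involve a:
2·Area = [((-5)·a − 4·5) + (4·3 − 3·a)] + 32
       = -8·a + 24 = 72
⇒ a = -6.

-6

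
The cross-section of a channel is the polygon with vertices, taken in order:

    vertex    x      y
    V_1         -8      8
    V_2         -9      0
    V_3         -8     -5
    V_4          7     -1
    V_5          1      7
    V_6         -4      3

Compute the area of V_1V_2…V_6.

Apply the shoelace (surveyor's) formula: 2A = Σ (x_i·y_{i+1} − x_{i+1}·y_i), indices taken mod 6.
Cross-terms: 72, 45, 43, 50, 31, -8  ⇒  Σ = 233
Area = |Σ|/2 = 116.5.

116.5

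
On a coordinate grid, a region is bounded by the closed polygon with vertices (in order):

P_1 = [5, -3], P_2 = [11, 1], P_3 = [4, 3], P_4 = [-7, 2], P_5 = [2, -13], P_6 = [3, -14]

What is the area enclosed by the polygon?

127.5

Apply the shoelace formula: 2A = Σ (x_i·y_{i+1} − x_{i+1}·y_i), indices taken mod 6.
P_1→P_2: (5)(1) − (11)(-3) = 38
P_2→P_3: (11)(3) − (4)(1) = 29
P_3→P_4: (4)(2) − (-7)(3) = 29
P_4→P_5: (-7)(-13) − (2)(2) = 87
P_5→P_6: (2)(-14) − (3)(-13) = 11
P_6→P_1: (3)(-3) − (5)(-14) = 61
Σ = 255
Area = |Σ|/2 = 127.5.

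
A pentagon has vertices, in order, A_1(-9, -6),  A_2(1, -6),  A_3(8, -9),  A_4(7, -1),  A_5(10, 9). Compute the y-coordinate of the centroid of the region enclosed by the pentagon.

Apply the surveyor's formula. First the cross-terms c_i = x_i·y_{i+1} − x_{i+1}·y_i:
  60, 39, 55, 73, 21  ⇒  2A = 248, A = 124.
Then Σ (y_i + y_{i+1})·c_i = -1208, so ȳ = -1208 / (6·124) = -151/93.

-151/93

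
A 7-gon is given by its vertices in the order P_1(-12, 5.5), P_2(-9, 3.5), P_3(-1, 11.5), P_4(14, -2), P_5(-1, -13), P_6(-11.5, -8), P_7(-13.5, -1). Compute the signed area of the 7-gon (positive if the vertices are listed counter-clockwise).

Apply the surveyor's formula: 2A = Σ (x_i·y_{i+1} − x_{i+1}·y_i), indices taken mod 7.
Σ = (7.5) + (-100) + (-159) + (-184) + (-141.5) + (-96.5) + (-86.25) = -759.75
Signed area = Σ/2 = -379.875 (negative ⇒ clockwise traversal).

-379.875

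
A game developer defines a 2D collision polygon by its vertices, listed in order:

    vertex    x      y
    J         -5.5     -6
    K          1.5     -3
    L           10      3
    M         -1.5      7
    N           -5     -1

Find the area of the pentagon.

Apply the shoelace formula: 2A = Σ (x_i·y_{i+1} − x_{i+1}·y_i), indices taken mod 5.
J→K: (-5.5)(-3) − (1.5)(-6) = 25.5
K→L: (1.5)(3) − (10)(-3) = 34.5
L→M: (10)(7) − (-1.5)(3) = 74.5
M→N: (-1.5)(-1) − (-5)(7) = 36.5
N→J: (-5)(-6) − (-5.5)(-1) = 24.5
Σ = 195.5
Area = |Σ|/2 = 97.75.

97.75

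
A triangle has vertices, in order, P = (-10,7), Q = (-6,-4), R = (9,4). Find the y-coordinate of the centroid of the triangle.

7/3

Apply the shoelace (surveyor's) formula. First the cross-terms c_i = x_i·y_{i+1} − x_{i+1}·y_i:
  82, 12, 103  ⇒  2A = 197, A = 98.5.
Then Σ (y_i + y_{i+1})·c_i = 1379, so ȳ = 1379 / (6·98.5) = 7/3.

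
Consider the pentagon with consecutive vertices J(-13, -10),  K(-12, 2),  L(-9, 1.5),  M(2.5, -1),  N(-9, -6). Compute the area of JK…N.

Σ = (-146) + (0) + (5.25) + (-24) + (12) = -152.75
Area = |Σ|/2 = 76.375.

76.375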